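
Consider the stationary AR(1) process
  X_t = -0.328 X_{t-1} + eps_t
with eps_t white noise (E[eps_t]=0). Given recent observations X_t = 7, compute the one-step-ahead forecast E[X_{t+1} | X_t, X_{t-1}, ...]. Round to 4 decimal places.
E[X_{t+1} \mid \mathcal F_t] = -2.2960

For an AR(p) model X_t = c + sum_i phi_i X_{t-i} + eps_t, the
one-step-ahead conditional mean is
  E[X_{t+1} | X_t, ...] = c + sum_i phi_i X_{t+1-i}.
Substitute known values:
  E[X_{t+1} | ...] = (-0.328) * (7)
                   = -2.2960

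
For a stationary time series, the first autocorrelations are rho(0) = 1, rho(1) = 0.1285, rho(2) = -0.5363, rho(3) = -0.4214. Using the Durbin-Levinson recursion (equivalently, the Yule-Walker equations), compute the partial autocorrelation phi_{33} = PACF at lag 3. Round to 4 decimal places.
\phi_{33} = -0.3590

The PACF at lag k is phi_{kk}, the last component of the solution
to the Yule-Walker system G_k phi = r_k where
  (G_k)_{ij} = rho(|i - j|), (r_k)_i = rho(i), i,j = 1..k.
Equivalently, Durbin-Levinson gives phi_{kk} iteratively:
  phi_{11} = rho(1)
  phi_{kk} = [rho(k) - sum_{j=1..k-1} phi_{k-1,j} rho(k-j)]
            / [1 - sum_{j=1..k-1} phi_{k-1,j} rho(j)],
  phi_{k,j} = phi_{k-1,j} - phi_{kk} phi_{k-1,k-j},  j = 1..k-1.
Step k = 1:
  phi_11 = rho(1) = 0.1285.
Step k = 2:
  phi_22 = [rho(2) - phi_11 rho(1)] / [1 - phi_11 rho(1)] = [-0.5363 - (0.1285)(0.1285)] / [1 - (0.1285)(0.1285)]
         = -0.55281225 / 0.98348775 = -0.562094.
  Update: phi_21 = phi_11 - phi_22 phi_11 = 0.1285 - (-0.562094)(0.1285) = 0.200729.
Step k = 3:
  phi_33 = [rho(3) - phi_21 rho(2) - phi_22 rho(1)] / [1 - phi_21 rho(1) - phi_22 rho(2)]
    numerator   = -0.4214 - (0.200729)(-0.5363) - (-0.562094)(0.1285) = -0.24151998
    denominator = 1 - (0.200729)(0.1285) - (-0.562094)(-0.5363) = 0.67275548
  phi_33 = -0.24151998 / 0.67275548 = -0.359.
Therefore phi_{33} = -0.3590.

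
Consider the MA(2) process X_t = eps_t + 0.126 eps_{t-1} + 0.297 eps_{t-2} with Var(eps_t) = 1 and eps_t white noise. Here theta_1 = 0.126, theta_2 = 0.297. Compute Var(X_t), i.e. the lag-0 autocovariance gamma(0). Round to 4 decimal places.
\gamma(0) = 1.1041

For an MA(q) process X_t = eps_t + sum_i theta_i eps_{t-i} with
Var(eps_t) = sigma^2, the variance is
  gamma(0) = sigma^2 * (1 + sum_i theta_i^2).
  sum_i theta_i^2 = (0.126)^2 + (0.297)^2 = 0.015876 + 0.088209 = 0.104085.
  gamma(0) = 1 * (1 + 0.104085) = 1 * 1.104085 = 1.104085, which rounds to 1.1041.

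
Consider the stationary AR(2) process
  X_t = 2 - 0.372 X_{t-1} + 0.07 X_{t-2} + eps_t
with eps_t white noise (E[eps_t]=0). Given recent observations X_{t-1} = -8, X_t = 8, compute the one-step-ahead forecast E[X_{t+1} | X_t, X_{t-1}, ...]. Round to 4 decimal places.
E[X_{t+1} \mid \mathcal F_t] = -1.5360

For an AR(p) model X_t = c + sum_i phi_i X_{t-i} + eps_t, the
one-step-ahead conditional mean is
  E[X_{t+1} | X_t, ...] = c + sum_i phi_i X_{t+1-i}.
Substitute known values:
  E[X_{t+1} | ...] = 2 + (-0.372) * (8) + (0.07) * (-8)
                   = -1.5360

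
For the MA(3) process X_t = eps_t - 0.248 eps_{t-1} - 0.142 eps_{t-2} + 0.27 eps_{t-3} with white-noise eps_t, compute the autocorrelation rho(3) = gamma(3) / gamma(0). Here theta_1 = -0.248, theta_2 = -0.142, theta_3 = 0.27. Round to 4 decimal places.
\rho(3) = 0.2339

For an MA(q) process with theta_0 = 1, the autocovariance is
  gamma(k) = sigma^2 * sum_{i=0..q-k} theta_i * theta_{i+k},
and rho(k) = gamma(k) / gamma(0). Sigma^2 cancels.
  numerator   = (1)*(0.27) = 0.27.
  denominator = (1)^2 + (-0.248)^2 + (-0.142)^2 + (0.27)^2 = 1.154568.
  rho(3) = 0.27 / 1.154568 = 0.2339.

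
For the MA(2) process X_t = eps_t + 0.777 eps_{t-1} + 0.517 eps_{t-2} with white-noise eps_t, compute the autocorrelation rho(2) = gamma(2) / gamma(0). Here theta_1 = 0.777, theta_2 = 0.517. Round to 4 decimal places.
\rho(2) = 0.2763

For an MA(q) process with theta_0 = 1, the autocovariance is
  gamma(k) = sigma^2 * sum_{i=0..q-k} theta_i * theta_{i+k},
and rho(k) = gamma(k) / gamma(0). Sigma^2 cancels.
  numerator   = (1)*(0.517) = 0.517.
  denominator = (1)^2 + (0.777)^2 + (0.517)^2 = 1.871018.
  rho(2) = 0.517 / 1.871018 = 0.2763.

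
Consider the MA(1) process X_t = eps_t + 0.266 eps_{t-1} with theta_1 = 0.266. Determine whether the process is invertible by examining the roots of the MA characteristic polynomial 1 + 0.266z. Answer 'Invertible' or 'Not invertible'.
\text{Invertible}

The MA(q) characteristic polynomial is P(z) = 1 + 0.266z.
Invertibility requires all roots to lie outside the unit circle, i.e. |z| > 1 for every root.
This is linear in z: 1 + (0.266) z = 0  =>  z = -1/(0.266) = -3.759398,  |z| = 3.759398.
Moduli of all roots: 3.7594.
All moduli strictly greater than 1? Yes.
Verdict: Invertible.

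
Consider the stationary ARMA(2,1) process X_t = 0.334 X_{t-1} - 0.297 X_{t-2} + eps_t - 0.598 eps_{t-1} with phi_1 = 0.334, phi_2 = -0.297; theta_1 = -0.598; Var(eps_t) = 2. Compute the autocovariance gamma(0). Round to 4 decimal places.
\gamma(0) = 2.4658

Multiply the model equation by X_{t-k} and take expectations. With theta_0 = psi_0 = 1 and psi_j the MA(infinity) weights, this gives
  gamma(k) - sum_i phi_i gamma(k-i) = c_k,
  c_k = sigma^2 * sum_{j=k..q} theta_j psi_{j-k}   (c_k = 0 for k > q),
using gamma(-m) = gamma(m).
psi-weights needed (psi_j = theta_j + sum_i phi_i psi_{j-i}):
  psi_1 = theta_1 + phi_1 = -0.598 + (0.334) = -0.264
Right-hand sides:
  c_0 = sigma^2 (1 + theta_1 psi_1) = 2 * (1 + (-0.598)(-0.264)) = 2 * 1.157872 = 2.315744
  c_1 = sigma^2 theta_1 = 2 * (-0.598) = -1.196
  c_2 = 0
Equations for k = 0, 1, 2 (AR order 2, c_2 = 0):
  (E0) gamma(0) = phi_1 gamma(1) + phi_2 gamma(2) + c_0
  (E1) gamma(1) = phi_1 gamma(0) + phi_2 gamma(1) + c_1
  (E2) gamma(2) = phi_1 gamma(1) + phi_2 gamma(0)
From (E1): gamma(1) = A gamma(0) + B with
  A = phi_1 / (1 - phi_2) = 0.334 / 1.297 = 0.257517,   B = c_1 / (1 - phi_2) = -1.196 / 1.297 = -0.922128.
Insert (E2) into (E0): gamma(0) (1 - phi_2^2) = phi_1 (1 + phi_2) gamma(1) + c_0.
  phi_1 (1 + phi_2) = (0.334)(0.703) = 0.234802,   1 - phi_2^2 = 0.911791.
Replace gamma(1) by A gamma(0) + B and collect gamma(0):
  gamma(0) [0.911791 - (0.234802)(0.257517)] = (0.234802)(-0.922128) + 2.315744
  gamma(0) * 0.851325 = 2.099227
  gamma(0) = 2.099227 / 0.851325 = 2.465833.
Therefore gamma(0) = 2.4658 (to 4 decimal places).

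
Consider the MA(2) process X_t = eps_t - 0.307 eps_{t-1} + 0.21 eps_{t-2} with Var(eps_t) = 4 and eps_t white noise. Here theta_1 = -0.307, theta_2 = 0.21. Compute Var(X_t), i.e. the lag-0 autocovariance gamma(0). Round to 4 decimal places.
\gamma(0) = 4.5534

For an MA(q) process X_t = eps_t + sum_i theta_i eps_{t-i} with
Var(eps_t) = sigma^2, the variance is
  gamma(0) = sigma^2 * (1 + sum_i theta_i^2).
  sum_i theta_i^2 = (-0.307)^2 + (0.21)^2 = 0.094249 + 0.0441 = 0.138349.
  gamma(0) = 4 * (1 + 0.138349) = 4 * 1.138349 = 4.553396, which rounds to 4.5534.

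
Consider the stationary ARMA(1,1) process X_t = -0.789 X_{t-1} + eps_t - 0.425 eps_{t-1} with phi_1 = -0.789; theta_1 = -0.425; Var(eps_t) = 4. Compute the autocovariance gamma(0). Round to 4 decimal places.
\gamma(0) = 19.6173

Multiply the model equation by X_{t-k} and take expectations. With theta_0 = psi_0 = 1 and psi_j the MA(infinity) weights, this gives
  gamma(k) - sum_i phi_i gamma(k-i) = c_k,
  c_k = sigma^2 * sum_{j=k..q} theta_j psi_{j-k}   (c_k = 0 for k > q),
using gamma(-m) = gamma(m).
psi-weights needed (psi_j = theta_j + sum_i phi_i psi_{j-i}):
  psi_1 = theta_1 + phi_1 = -0.425 + (-0.789) = -1.214
Right-hand sides:
  c_0 = sigma^2 (1 + theta_1 psi_1) = 4 * (1 + (-0.425)(-1.214)) = 4 * 1.51595 = 6.0638
  c_1 = sigma^2 theta_1 = 4 * (-0.425) = -1.7
  c_2 = 0
Equations for k = 0 and k = 1 (AR order 1):
  gamma(0) = phi_1 gamma(1) + c_0
  gamma(1) = phi_1 gamma(0) + c_1
Substituting the second into the first: gamma(0) (1 - phi_1^2) = c_0 + phi_1 c_1, so
  gamma(0) = (c_0 + phi_1 c_1) / (1 - phi_1^2) = (6.0638 + (-0.789)(-1.7)) / (1 - (-0.789)^2) = 7.4051 / 0.377479 = 19.61725.
Therefore gamma(0) = 19.6173 (to 4 decimal places).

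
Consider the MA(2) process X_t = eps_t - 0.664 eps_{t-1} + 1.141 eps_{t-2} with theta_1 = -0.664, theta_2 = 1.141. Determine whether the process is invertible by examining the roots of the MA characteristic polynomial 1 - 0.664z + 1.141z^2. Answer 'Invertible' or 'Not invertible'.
\text{Not invertible}

The MA(q) characteristic polynomial is P(z) = 1 - 0.664z + 1.141z^2.
Invertibility requires all roots to lie outside the unit circle, i.e. |z| > 1 for every root.
Set 1 + (-0.664) z + (1.141) z^2 = 0, i.e. a z^2 + b z + c = 0 with a = 1.141, b = -0.664, c = 1.
Discriminant D = b^2 - 4ac = (-0.664)^2 - 4*(1.141)*1 = 0.440896 - (4.564) = -4.123104.
D < 0, so the roots are the complex-conjugate pair z = (-b +/- i sqrt(-D)) / (2a) = 0.291 +/- 0.8898i.
For a conjugate pair |z|^2 = z * conj(z) = (product of roots) = c/a = 1/(1.141) = 0.876424, so |z| = sqrt(0.876424) = 0.9362 for both roots.
Moduli of all roots: 0.9362, 0.9362.
All moduli strictly greater than 1? No.
Verdict: Not invertible.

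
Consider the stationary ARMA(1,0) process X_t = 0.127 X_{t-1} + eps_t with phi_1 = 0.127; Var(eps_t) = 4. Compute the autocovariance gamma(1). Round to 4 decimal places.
\gamma(1) = 0.5163

Multiply the model equation by X_{t-k} and take expectations. With theta_0 = psi_0 = 1 and psi_j the MA(infinity) weights, this gives
  gamma(k) - sum_i phi_i gamma(k-i) = c_k,
  c_k = sigma^2 * sum_{j=k..q} theta_j psi_{j-k}   (c_k = 0 for k > q),
using gamma(-m) = gamma(m).
Pure AR (q = 0): c_0 = sigma^2 = 4, c_k = 0 for k >= 1.
Equations for k = 0 and k = 1 (AR order 1):
  gamma(0) = phi_1 gamma(1) + c_0
  gamma(1) = phi_1 gamma(0) + c_1
Substituting the second into the first: gamma(0) (1 - phi_1^2) = c_0 + phi_1 c_1, so
  gamma(0) = c_0 / (1 - phi_1^2) = 4 / (1 - (0.127)^2) = 4 / 0.983871 = 4.065574.
  gamma(1) = phi_1 gamma(0) = (0.127)(4.065574) = 0.516328.
Therefore gamma(1) = 0.5163 (to 4 decimal places).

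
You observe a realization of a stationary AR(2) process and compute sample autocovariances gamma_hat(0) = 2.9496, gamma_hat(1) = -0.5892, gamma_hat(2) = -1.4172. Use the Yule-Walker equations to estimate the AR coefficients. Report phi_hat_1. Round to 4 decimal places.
\hat\phi_{1} = -0.3080

The Yule-Walker equations for an AR(p) process read, in matrix form,
  Gamma_p phi = r_p,   with   (Gamma_p)_{ij} = gamma(|i - j|),
                       (r_p)_i = gamma(i),   i,j = 1..p.
Substitute the sample gammas (Toeplitz matrix and right-hand side of size 2):
  Gamma_p = [[2.9496, -0.5892], [-0.5892, 2.9496]]
  r_p     = [-0.5892, -1.4172]
Written out:
  2.9496 phi_1 - 0.5892 phi_2 = -0.5892
  -0.5892 phi_1 + 2.9496 phi_2 = -1.4172
Solve by Cramer's rule:
  det = gamma(0)^2 - gamma(1)^2 = (2.9496)^2 - (-0.5892)^2 = 8.70014016 - 0.34715664 = 8.35298352
  phi_hat_1 = [gamma(1) gamma(0) - gamma(1) gamma(2)] / det = [(-0.5892)(2.9496) - (-0.5892)(-1.4172)] / 8.35298352 = -2.57291856 / 8.35298352 = -0.308
  phi_hat_2 = [gamma(0) gamma(2) - gamma(1)^2] / det = [(2.9496)(-1.4172) - (-0.5892)^2] / 8.35298352 = -4.52732976 / 8.35298352 = -0.542
So phi_hat = [-0.3080, -0.5420].
Therefore phi_hat_1 = -0.3080.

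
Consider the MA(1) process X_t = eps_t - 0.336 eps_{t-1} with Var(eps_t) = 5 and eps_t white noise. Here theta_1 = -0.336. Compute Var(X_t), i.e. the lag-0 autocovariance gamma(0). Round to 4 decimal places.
\gamma(0) = 5.5645

For an MA(q) process X_t = eps_t + sum_i theta_i eps_{t-i} with
Var(eps_t) = sigma^2, the variance is
  gamma(0) = sigma^2 * (1 + sum_i theta_i^2).
  sum_i theta_i^2 = (-0.336)^2 = 0.112896.
  gamma(0) = 5 * (1 + 0.112896) = 5 * 1.112896 = 5.56448, which rounds to 5.5645.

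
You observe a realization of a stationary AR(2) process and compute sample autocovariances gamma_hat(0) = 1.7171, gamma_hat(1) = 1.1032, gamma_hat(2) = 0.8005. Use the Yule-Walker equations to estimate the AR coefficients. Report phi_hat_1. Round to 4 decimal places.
\hat\phi_{1} = 0.5840

The Yule-Walker equations for an AR(p) process read, in matrix form,
  Gamma_p phi = r_p,   with   (Gamma_p)_{ij} = gamma(|i - j|),
                       (r_p)_i = gamma(i),   i,j = 1..p.
Substitute the sample gammas (Toeplitz matrix and right-hand side of size 2):
  Gamma_p = [[1.7171, 1.1032], [1.1032, 1.7171]]
  r_p     = [1.1032, 0.8005]
Written out:
  1.7171 phi_1 + 1.1032 phi_2 = 1.1032
  1.1032 phi_1 + 1.7171 phi_2 = 0.8005
Solve by Cramer's rule:
  det = gamma(0)^2 - gamma(1)^2 = (1.7171)^2 - (1.1032)^2 = 2.94843241 - 1.21705024 = 1.73138217
  phi_hat_1 = [gamma(1) gamma(0) - gamma(1) gamma(2)] / det = [(1.1032)(1.7171) - (1.1032)(0.8005)] / 1.73138217 = 1.01119312 / 1.73138217 = 0.584
  phi_hat_2 = [gamma(0) gamma(2) - gamma(1)^2] / det = [(1.7171)(0.8005) - (1.1032)^2] / 1.73138217 = 0.15748831 / 1.73138217 = 0.091
So phi_hat = [0.5840, 0.0910].
Therefore phi_hat_1 = 0.5840.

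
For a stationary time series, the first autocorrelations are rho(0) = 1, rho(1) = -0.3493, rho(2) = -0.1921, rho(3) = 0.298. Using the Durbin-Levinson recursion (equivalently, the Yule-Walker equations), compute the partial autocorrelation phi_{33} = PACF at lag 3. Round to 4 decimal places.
\phi_{33} = 0.1070

The PACF at lag k is phi_{kk}, the last component of the solution
to the Yule-Walker system G_k phi = r_k where
  (G_k)_{ij} = rho(|i - j|), (r_k)_i = rho(i), i,j = 1..k.
Equivalently, Durbin-Levinson gives phi_{kk} iteratively:
  phi_{11} = rho(1)
  phi_{kk} = [rho(k) - sum_{j=1..k-1} phi_{k-1,j} rho(k-j)]
            / [1 - sum_{j=1..k-1} phi_{k-1,j} rho(j)],
  phi_{k,j} = phi_{k-1,j} - phi_{kk} phi_{k-1,k-j},  j = 1..k-1.
Step k = 1:
  phi_11 = rho(1) = -0.3493.
Step k = 2:
  phi_22 = [rho(2) - phi_11 rho(1)] / [1 - phi_11 rho(1)] = [-0.1921 - (-0.3493)(-0.3493)] / [1 - (-0.3493)(-0.3493)]
         = -0.31411049 / 0.87798951 = -0.357761.
  Update: phi_21 = phi_11 - phi_22 phi_11 = -0.3493 - (-0.357761)(-0.3493) = -0.474266.
Step k = 3:
  phi_33 = [rho(3) - phi_21 rho(2) - phi_22 rho(1)] / [1 - phi_21 rho(1) - phi_22 rho(2)]
    numerator   = 0.298 - (-0.474266)(-0.1921) - (-0.357761)(-0.3493) = 0.08192756
    denominator = 1 - (-0.474266)(-0.3493) - (-0.357761)(-0.1921) = 0.765613
  phi_33 = 0.08192756 / 0.765613 = 0.107.
Therefore phi_{33} = 0.1070.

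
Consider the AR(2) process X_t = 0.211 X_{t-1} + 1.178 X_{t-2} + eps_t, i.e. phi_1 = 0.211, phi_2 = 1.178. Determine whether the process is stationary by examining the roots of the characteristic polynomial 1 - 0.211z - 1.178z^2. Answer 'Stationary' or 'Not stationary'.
\text{Not stationary}

The AR(p) characteristic polynomial is P(z) = 1 - 0.211z - 1.178z^2.
Stationarity requires all roots to lie outside the unit circle, i.e. |z| > 1 for every root.
Set 1 + (-0.211) z + (-1.178) z^2 = 0, i.e. a z^2 + b z + c = 0 with a = -1.178, b = -0.211, c = 1.
Discriminant D = b^2 - 4ac = (-0.211)^2 - 4*(-1.178)*1 = 0.044521 - (-4.712) = 4.756521.
D >= 0, so the roots are real: z = (-b +/- sqrt(D)) / (2a) = (0.211 +/- 2.180945) / (-2.356).
  z_1 = (0.211 + 2.180945) / (-2.356) = -1.0153,   |z_1| = 1.0153.
  z_2 = (0.211 - 2.180945) / (-2.356) = 0.8361,   |z_2| = 0.8361.
Moduli of all roots: 1.0153, 0.8361.
All moduli strictly greater than 1? No.
Verdict: Not stationary.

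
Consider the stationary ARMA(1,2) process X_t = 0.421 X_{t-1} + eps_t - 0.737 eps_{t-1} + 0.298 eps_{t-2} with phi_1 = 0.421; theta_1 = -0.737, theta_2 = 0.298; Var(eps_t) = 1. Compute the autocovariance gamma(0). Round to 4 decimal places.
\gamma(0) = 1.1329

Multiply the model equation by X_{t-k} and take expectations. With theta_0 = psi_0 = 1 and psi_j the MA(infinity) weights, this gives
  gamma(k) - sum_i phi_i gamma(k-i) = c_k,
  c_k = sigma^2 * sum_{j=k..q} theta_j psi_{j-k}   (c_k = 0 for k > q),
using gamma(-m) = gamma(m).
psi-weights needed (psi_j = theta_j + sum_i phi_i psi_{j-i}):
  psi_1 = theta_1 + phi_1 = -0.737 + (0.421) = -0.316
  psi_2 = theta_2 + phi_1 psi_1 = 0.298 + (0.421)(-0.316) = 0.164964
Right-hand sides:
  c_0 = sigma^2 (1 + theta_1 psi_1 + theta_2 psi_2) = 1 * (1 + (-0.737)(-0.316) + (0.298)(0.164964)) = 1 * 1.282051 = 1.282051
  c_1 = sigma^2 (theta_1 + theta_2 psi_1) = 1 * (-0.737 + (0.298)(-0.316)) = -0.831168
  c_2 = sigma^2 theta_2 = 1 * (0.298) = 0.298
Equations for k = 0 and k = 1 (AR order 1):
  gamma(0) = phi_1 gamma(1) + c_0
  gamma(1) = phi_1 gamma(0) + c_1
Substituting the second into the first: gamma(0) (1 - phi_1^2) = c_0 + phi_1 c_1, so
  gamma(0) = (c_0 + phi_1 c_1) / (1 - phi_1^2) = (1.282051 + (0.421)(-0.831168)) / (1 - (0.421)^2) = 0.93213 / 0.822759 = 1.132931.
Therefore gamma(0) = 1.1329 (to 4 decimal places).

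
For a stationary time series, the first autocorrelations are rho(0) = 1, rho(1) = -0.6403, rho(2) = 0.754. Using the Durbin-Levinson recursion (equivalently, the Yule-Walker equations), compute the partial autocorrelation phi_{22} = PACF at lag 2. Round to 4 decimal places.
\phi_{22} = 0.5831

The PACF at lag k is phi_{kk}, the last component of the solution
to the Yule-Walker system G_k phi = r_k where
  (G_k)_{ij} = rho(|i - j|), (r_k)_i = rho(i), i,j = 1..k.
Equivalently, Durbin-Levinson gives phi_{kk} iteratively:
  phi_{11} = rho(1)
  phi_{kk} = [rho(k) - sum_{j=1..k-1} phi_{k-1,j} rho(k-j)]
            / [1 - sum_{j=1..k-1} phi_{k-1,j} rho(j)],
  phi_{k,j} = phi_{k-1,j} - phi_{kk} phi_{k-1,k-j},  j = 1..k-1.
Step k = 1:
  phi_11 = rho(1) = -0.6403.
Step k = 2:
  phi_22 = [rho(2) - phi_11 rho(1)] / [1 - phi_11 rho(1)] = [0.754 - (-0.6403)(-0.6403)] / [1 - (-0.6403)(-0.6403)]
         = 0.34401591 / 0.59001591 = 0.5831.
Therefore phi_{22} = 0.5831.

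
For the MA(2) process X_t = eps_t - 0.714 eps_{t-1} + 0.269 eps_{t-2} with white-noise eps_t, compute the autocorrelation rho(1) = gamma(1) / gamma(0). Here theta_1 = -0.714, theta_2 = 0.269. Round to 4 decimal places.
\rho(1) = -0.5727

For an MA(q) process with theta_0 = 1, the autocovariance is
  gamma(k) = sigma^2 * sum_{i=0..q-k} theta_i * theta_{i+k},
and rho(k) = gamma(k) / gamma(0). Sigma^2 cancels.
  numerator   = (1)*(-0.714) + (-0.714)*(0.269) = -0.906066.
  denominator = (1)^2 + (-0.714)^2 + (0.269)^2 = 1.582157.
  rho(1) = -0.906066 / 1.582157 = -0.5727.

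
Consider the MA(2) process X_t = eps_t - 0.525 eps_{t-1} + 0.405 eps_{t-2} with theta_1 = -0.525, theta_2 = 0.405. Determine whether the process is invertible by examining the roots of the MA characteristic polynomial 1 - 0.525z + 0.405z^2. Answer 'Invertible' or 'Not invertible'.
\text{Invertible}

The MA(q) characteristic polynomial is P(z) = 1 - 0.525z + 0.405z^2.
Invertibility requires all roots to lie outside the unit circle, i.e. |z| > 1 for every root.
Set 1 + (-0.525) z + (0.405) z^2 = 0, i.e. a z^2 + b z + c = 0 with a = 0.405, b = -0.525, c = 1.
Discriminant D = b^2 - 4ac = (-0.525)^2 - 4*(0.405)*1 = 0.275625 - (1.62) = -1.344375.
D < 0, so the roots are the complex-conjugate pair z = (-b +/- i sqrt(-D)) / (2a) = 0.6481 +/- 1.4314i.
For a conjugate pair |z|^2 = z * conj(z) = (product of roots) = c/a = 1/(0.405) = 2.469136, so |z| = sqrt(2.469136) = 1.5713 for both roots.
Moduli of all roots: 1.5713, 1.5713.
All moduli strictly greater than 1? Yes.
Verdict: Invertible.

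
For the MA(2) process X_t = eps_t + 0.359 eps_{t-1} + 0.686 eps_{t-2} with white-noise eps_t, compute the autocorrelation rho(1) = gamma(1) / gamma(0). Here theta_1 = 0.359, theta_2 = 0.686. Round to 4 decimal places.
\rho(1) = 0.3784

For an MA(q) process with theta_0 = 1, the autocovariance is
  gamma(k) = sigma^2 * sum_{i=0..q-k} theta_i * theta_{i+k},
and rho(k) = gamma(k) / gamma(0). Sigma^2 cancels.
  numerator   = (1)*(0.359) + (0.359)*(0.686) = 0.605274.
  denominator = (1)^2 + (0.359)^2 + (0.686)^2 = 1.599477.
  rho(1) = 0.605274 / 1.599477 = 0.3784.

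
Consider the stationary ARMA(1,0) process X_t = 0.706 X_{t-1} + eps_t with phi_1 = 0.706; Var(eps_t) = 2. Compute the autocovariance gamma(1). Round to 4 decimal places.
\gamma(1) = 2.8152

Multiply the model equation by X_{t-k} and take expectations. With theta_0 = psi_0 = 1 and psi_j the MA(infinity) weights, this gives
  gamma(k) - sum_i phi_i gamma(k-i) = c_k,
  c_k = sigma^2 * sum_{j=k..q} theta_j psi_{j-k}   (c_k = 0 for k > q),
using gamma(-m) = gamma(m).
Pure AR (q = 0): c_0 = sigma^2 = 2, c_k = 0 for k >= 1.
Equations for k = 0 and k = 1 (AR order 1):
  gamma(0) = phi_1 gamma(1) + c_0
  gamma(1) = phi_1 gamma(0) + c_1
Substituting the second into the first: gamma(0) (1 - phi_1^2) = c_0 + phi_1 c_1, so
  gamma(0) = c_0 / (1 - phi_1^2) = 2 / (1 - (0.706)^2) = 2 / 0.501564 = 3.987527.
  gamma(1) = phi_1 gamma(0) = (0.706)(3.987527) = 2.815194.
Therefore gamma(1) = 2.8152 (to 4 decimal places).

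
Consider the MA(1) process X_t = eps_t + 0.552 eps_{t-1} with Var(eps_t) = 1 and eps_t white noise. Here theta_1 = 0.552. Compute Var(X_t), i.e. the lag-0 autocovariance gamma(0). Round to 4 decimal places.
\gamma(0) = 1.3047

For an MA(q) process X_t = eps_t + sum_i theta_i eps_{t-i} with
Var(eps_t) = sigma^2, the variance is
  gamma(0) = sigma^2 * (1 + sum_i theta_i^2).
  sum_i theta_i^2 = (0.552)^2 = 0.304704.
  gamma(0) = 1 * (1 + 0.304704) = 1 * 1.304704 = 1.304704, which rounds to 1.3047.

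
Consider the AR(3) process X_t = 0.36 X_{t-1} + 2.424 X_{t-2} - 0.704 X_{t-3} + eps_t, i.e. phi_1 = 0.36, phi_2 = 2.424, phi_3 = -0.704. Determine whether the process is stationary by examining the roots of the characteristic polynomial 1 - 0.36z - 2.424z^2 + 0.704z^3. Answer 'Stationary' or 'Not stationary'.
\text{Not stationary}

The AR(p) characteristic polynomial is P(z) = 1 - 0.36z - 2.424z^2 + 0.704z^3.
Stationarity requires all roots to lie outside the unit circle, i.e. |z| > 1 for every root.
Degree 3: look for a simple real root z0 first, then factor out (1 - z/z0) and solve the remaining quadratic.
Testing z0 = 0.625: P(0.625) = 1 + (-0.36)(0.625) + (-2.424)(0.625)^2 + (0.704)(0.625)^3
  = 1 + (-0.225) + (-0.946875) + (0.171875) = 0.  So z_0 = 0.625 is a root, |z_0| = 0.625.
Divide out the factor (1 - 1.6 z) = (1 - z/z0) (since 1/z0 = 1.6):
  P(z) = (1 - 1.6 z)(1 + (1.24) z + (-0.44) z^2)
  [check: z-coef 1.24 - (1.6) = -0.36; z^2-coef -0.44 - (1.6)(1.24) = -2.424; z^3-coef -(1.6)(-0.44) = 0.704.]
Remaining roots from the quadratic factor 1 + (1.24) z + (-0.44) z^2:
  Set 1 + (1.24) z + (-0.44) z^2 = 0, i.e. a z^2 + b z + c = 0 with a = -0.44, b = 1.24, c = 1.
  Discriminant D = b^2 - 4ac = (1.24)^2 - 4*(-0.44)*1 = 1.5376 - (-1.76) = 3.2976.
  D >= 0, so the roots are real: z = (-b +/- sqrt(D)) / (2a) = (-1.24 +/- 1.81593) / (-0.88).
    z_1 = (-1.24 + 1.81593) / (-0.88) = -0.6545,   |z_1| = 0.6545.
    z_2 = (-1.24 - 1.81593) / (-0.88) = 3.4726,   |z_2| = 3.4726.
Moduli of all roots: 0.6250, 0.6545, 3.4726.
All moduli strictly greater than 1? No.
Verdict: Not stationary.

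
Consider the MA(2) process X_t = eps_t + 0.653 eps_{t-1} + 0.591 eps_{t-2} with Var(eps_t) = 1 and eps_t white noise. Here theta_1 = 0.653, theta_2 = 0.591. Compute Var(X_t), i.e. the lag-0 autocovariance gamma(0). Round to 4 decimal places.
\gamma(0) = 1.7757

For an MA(q) process X_t = eps_t + sum_i theta_i eps_{t-i} with
Var(eps_t) = sigma^2, the variance is
  gamma(0) = sigma^2 * (1 + sum_i theta_i^2).
  sum_i theta_i^2 = (0.653)^2 + (0.591)^2 = 0.426409 + 0.349281 = 0.77569.
  gamma(0) = 1 * (1 + 0.77569) = 1 * 1.77569 = 1.77569, which rounds to 1.7757.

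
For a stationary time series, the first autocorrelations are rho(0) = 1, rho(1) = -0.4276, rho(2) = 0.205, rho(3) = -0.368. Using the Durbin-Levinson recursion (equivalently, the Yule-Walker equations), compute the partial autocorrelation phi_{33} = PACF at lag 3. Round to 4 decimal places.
\phi_{33} = -0.3320

The PACF at lag k is phi_{kk}, the last component of the solution
to the Yule-Walker system G_k phi = r_k where
  (G_k)_{ij} = rho(|i - j|), (r_k)_i = rho(i), i,j = 1..k.
Equivalently, Durbin-Levinson gives phi_{kk} iteratively:
  phi_{11} = rho(1)
  phi_{kk} = [rho(k) - sum_{j=1..k-1} phi_{k-1,j} rho(k-j)]
            / [1 - sum_{j=1..k-1} phi_{k-1,j} rho(j)],
  phi_{k,j} = phi_{k-1,j} - phi_{kk} phi_{k-1,k-j},  j = 1..k-1.
Step k = 1:
  phi_11 = rho(1) = -0.4276.
Step k = 2:
  phi_22 = [rho(2) - phi_11 rho(1)] / [1 - phi_11 rho(1)] = [0.205 - (-0.4276)(-0.4276)] / [1 - (-0.4276)(-0.4276)]
         = 0.02215824 / 0.81715824 = 0.027116.
  Update: phi_21 = phi_11 - phi_22 phi_11 = -0.4276 - (0.027116)(-0.4276) = -0.416005.
Step k = 3:
  phi_33 = [rho(3) - phi_21 rho(2) - phi_22 rho(1)] / [1 - phi_21 rho(1) - phi_22 rho(2)]
    numerator   = -0.368 - (-0.416005)(0.205) - (0.027116)(-0.4276) = -0.27112406
    denominator = 1 - (-0.416005)(-0.4276) - (0.027116)(0.205) = 0.81655739
  phi_33 = -0.27112406 / 0.81655739 = -0.332.
Therefore phi_{33} = -0.3320.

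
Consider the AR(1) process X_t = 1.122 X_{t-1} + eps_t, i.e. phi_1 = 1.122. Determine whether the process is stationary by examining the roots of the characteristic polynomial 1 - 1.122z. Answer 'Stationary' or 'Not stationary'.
\text{Not stationary}

The AR(p) characteristic polynomial is P(z) = 1 - 1.122z.
Stationarity requires all roots to lie outside the unit circle, i.e. |z| > 1 for every root.
This is linear in z: 1 + (-1.122) z = 0  =>  z = -1/(-1.122) = 0.891266,  |z| = 0.891266.
Moduli of all roots: 0.8913.
All moduli strictly greater than 1? No.
Verdict: Not stationary.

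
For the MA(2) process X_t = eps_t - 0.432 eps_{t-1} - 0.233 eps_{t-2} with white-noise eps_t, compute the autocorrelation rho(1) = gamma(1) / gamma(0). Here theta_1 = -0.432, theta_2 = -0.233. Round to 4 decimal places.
\rho(1) = -0.2670

For an MA(q) process with theta_0 = 1, the autocovariance is
  gamma(k) = sigma^2 * sum_{i=0..q-k} theta_i * theta_{i+k},
and rho(k) = gamma(k) / gamma(0). Sigma^2 cancels.
  numerator   = (1)*(-0.432) + (-0.432)*(-0.233) = -0.331344.
  denominator = (1)^2 + (-0.432)^2 + (-0.233)^2 = 1.240913.
  rho(1) = -0.331344 / 1.240913 = -0.2670.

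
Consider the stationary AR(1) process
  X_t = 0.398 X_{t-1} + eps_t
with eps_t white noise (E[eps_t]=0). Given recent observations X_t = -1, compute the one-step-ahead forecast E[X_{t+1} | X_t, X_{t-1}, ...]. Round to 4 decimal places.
E[X_{t+1} \mid \mathcal F_t] = -0.3980

For an AR(p) model X_t = c + sum_i phi_i X_{t-i} + eps_t, the
one-step-ahead conditional mean is
  E[X_{t+1} | X_t, ...] = c + sum_i phi_i X_{t+1-i}.
Substitute known values:
  E[X_{t+1} | ...] = (0.398) * (-1)
                   = -0.3980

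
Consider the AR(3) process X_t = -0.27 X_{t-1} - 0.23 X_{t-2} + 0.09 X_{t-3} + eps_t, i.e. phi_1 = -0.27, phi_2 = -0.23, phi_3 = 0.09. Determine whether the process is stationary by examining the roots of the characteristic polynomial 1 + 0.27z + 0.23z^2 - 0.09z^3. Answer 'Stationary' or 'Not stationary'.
\text{Stationary}

The AR(p) characteristic polynomial is P(z) = 1 + 0.27z + 0.23z^2 - 0.09z^3.
Stationarity requires all roots to lie outside the unit circle, i.e. |z| > 1 for every root.
Degree 3: look for a simple real root z0 first, then factor out (1 - z/z0) and solve the remaining quadratic.
Testing z0 = 4: P(4) = 1 + (0.27)(4) + (0.23)(4)^2 + (-0.09)(4)^3
  = 1 + (1.08) + (3.68) + (-5.76) = 0.  So z_0 = 4 is a root, |z_0| = 4.
Divide out the factor (1 - 0.25 z) = (1 - z/z0) (since 1/z0 = 0.25):
  P(z) = (1 - 0.25 z)(1 + (0.52) z + (0.36) z^2)
  [check: z-coef 0.52 - (0.25) = 0.27; z^2-coef 0.36 - (0.25)(0.52) = 0.23; z^3-coef -(0.25)(0.36) = -0.09.]
Remaining roots from the quadratic factor 1 + (0.52) z + (0.36) z^2:
  Set 1 + (0.52) z + (0.36) z^2 = 0, i.e. a z^2 + b z + c = 0 with a = 0.36, b = 0.52, c = 1.
  Discriminant D = b^2 - 4ac = (0.52)^2 - 4*(0.36)*1 = 0.2704 - (1.44) = -1.1696.
  D < 0, so the roots are the complex-conjugate pair z = (-b +/- i sqrt(-D)) / (2a) = -0.7222 +/- 1.5021i.
  For a conjugate pair |z|^2 = z * conj(z) = (product of roots) = c/a = 1/(0.36) = 2.777778, so |z| = sqrt(2.777778) = 1.6667 for both roots.
Moduli of all roots: 4.0000, 1.6667, 1.6667.
All moduli strictly greater than 1? Yes.
Verdict: Stationary.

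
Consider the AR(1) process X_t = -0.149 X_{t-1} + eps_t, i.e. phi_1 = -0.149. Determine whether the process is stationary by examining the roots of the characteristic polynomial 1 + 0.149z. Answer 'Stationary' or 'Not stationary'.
\text{Stationary}

The AR(p) characteristic polynomial is P(z) = 1 + 0.149z.
Stationarity requires all roots to lie outside the unit circle, i.e. |z| > 1 for every root.
This is linear in z: 1 + (0.149) z = 0  =>  z = -1/(0.149) = -6.711409,  |z| = 6.711409.
Moduli of all roots: 6.7114.
All moduli strictly greater than 1? Yes.
Verdict: Stationary.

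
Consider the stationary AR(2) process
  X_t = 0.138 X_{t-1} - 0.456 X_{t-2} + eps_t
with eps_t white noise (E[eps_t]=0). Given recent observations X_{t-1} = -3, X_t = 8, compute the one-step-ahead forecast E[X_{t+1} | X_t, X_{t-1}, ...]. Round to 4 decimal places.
E[X_{t+1} \mid \mathcal F_t] = 2.4720

For an AR(p) model X_t = c + sum_i phi_i X_{t-i} + eps_t, the
one-step-ahead conditional mean is
  E[X_{t+1} | X_t, ...] = c + sum_i phi_i X_{t+1-i}.
Substitute known values:
  E[X_{t+1} | ...] = (0.138) * (8) + (-0.456) * (-3)
                   = 2.4720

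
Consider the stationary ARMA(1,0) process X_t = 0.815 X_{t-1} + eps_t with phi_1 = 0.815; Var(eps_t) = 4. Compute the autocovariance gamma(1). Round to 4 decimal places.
\gamma(1) = 9.7089

Multiply the model equation by X_{t-k} and take expectations. With theta_0 = psi_0 = 1 and psi_j the MA(infinity) weights, this gives
  gamma(k) - sum_i phi_i gamma(k-i) = c_k,
  c_k = sigma^2 * sum_{j=k..q} theta_j psi_{j-k}   (c_k = 0 for k > q),
using gamma(-m) = gamma(m).
Pure AR (q = 0): c_0 = sigma^2 = 4, c_k = 0 for k >= 1.
Equations for k = 0 and k = 1 (AR order 1):
  gamma(0) = phi_1 gamma(1) + c_0
  gamma(1) = phi_1 gamma(0) + c_1
Substituting the second into the first: gamma(0) (1 - phi_1^2) = c_0 + phi_1 c_1, so
  gamma(0) = c_0 / (1 - phi_1^2) = 4 / (1 - (0.815)^2) = 4 / 0.335775 = 11.912739.
  gamma(1) = phi_1 gamma(0) = (0.815)(11.912739) = 9.708882.
Therefore gamma(1) = 9.7089 (to 4 decimal places).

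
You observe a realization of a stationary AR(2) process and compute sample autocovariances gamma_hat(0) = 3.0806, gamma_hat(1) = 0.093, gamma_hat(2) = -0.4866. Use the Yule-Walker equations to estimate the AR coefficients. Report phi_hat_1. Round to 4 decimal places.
\hat\phi_{1} = 0.0350

The Yule-Walker equations for an AR(p) process read, in matrix form,
  Gamma_p phi = r_p,   with   (Gamma_p)_{ij} = gamma(|i - j|),
                       (r_p)_i = gamma(i),   i,j = 1..p.
Substitute the sample gammas (Toeplitz matrix and right-hand side of size 2):
  Gamma_p = [[3.0806, 0.093], [0.093, 3.0806]]
  r_p     = [0.093, -0.4866]
Written out:
  3.0806 phi_1 + 0.093 phi_2 = 0.093
  0.093 phi_1 + 3.0806 phi_2 = -0.4866
Solve by Cramer's rule:
  det = gamma(0)^2 - gamma(1)^2 = (3.0806)^2 - (0.093)^2 = 9.49009636 - 0.008649 = 9.48144736
  phi_hat_1 = [gamma(1) gamma(0) - gamma(1) gamma(2)] / det = [(0.093)(3.0806) - (0.093)(-0.4866)] / 9.48144736 = 0.3317496 / 9.48144736 = 0.035
  phi_hat_2 = [gamma(0) gamma(2) - gamma(1)^2] / det = [(3.0806)(-0.4866) - (0.093)^2] / 9.48144736 = -1.50766896 / 9.48144736 = -0.159
So phi_hat = [0.0350, -0.1590].
Therefore phi_hat_1 = 0.0350.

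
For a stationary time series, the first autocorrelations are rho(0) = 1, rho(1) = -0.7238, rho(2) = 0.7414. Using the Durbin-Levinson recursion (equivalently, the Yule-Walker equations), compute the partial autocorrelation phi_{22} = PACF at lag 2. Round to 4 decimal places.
\phi_{22} = 0.4569

The PACF at lag k is phi_{kk}, the last component of the solution
to the Yule-Walker system G_k phi = r_k where
  (G_k)_{ij} = rho(|i - j|), (r_k)_i = rho(i), i,j = 1..k.
Equivalently, Durbin-Levinson gives phi_{kk} iteratively:
  phi_{11} = rho(1)
  phi_{kk} = [rho(k) - sum_{j=1..k-1} phi_{k-1,j} rho(k-j)]
            / [1 - sum_{j=1..k-1} phi_{k-1,j} rho(j)],
  phi_{k,j} = phi_{k-1,j} - phi_{kk} phi_{k-1,k-j},  j = 1..k-1.
Step k = 1:
  phi_11 = rho(1) = -0.7238.
Step k = 2:
  phi_22 = [rho(2) - phi_11 rho(1)] / [1 - phi_11 rho(1)] = [0.7414 - (-0.7238)(-0.7238)] / [1 - (-0.7238)(-0.7238)]
         = 0.21751356 / 0.47611356 = 0.4569.
Therefore phi_{22} = 0.4569.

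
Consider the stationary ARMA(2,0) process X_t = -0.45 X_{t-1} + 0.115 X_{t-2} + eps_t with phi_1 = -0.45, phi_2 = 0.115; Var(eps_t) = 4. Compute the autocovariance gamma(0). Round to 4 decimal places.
\gamma(0) = 5.4671

Multiply the model equation by X_{t-k} and take expectations. With theta_0 = psi_0 = 1 and psi_j the MA(infinity) weights, this gives
  gamma(k) - sum_i phi_i gamma(k-i) = c_k,
  c_k = sigma^2 * sum_{j=k..q} theta_j psi_{j-k}   (c_k = 0 for k > q),
using gamma(-m) = gamma(m).
Pure AR (q = 0): c_0 = sigma^2 = 4, c_k = 0 for k >= 1.
Equations for k = 0, 1, 2 (AR order 2, c_2 = 0):
  (E0) gamma(0) = phi_1 gamma(1) + phi_2 gamma(2) + c_0
  (E1) gamma(1) = phi_1 gamma(0) + phi_2 gamma(1) + c_1
  (E2) gamma(2) = phi_1 gamma(1) + phi_2 gamma(0)
From (E1): gamma(1) = A gamma(0) + B with
  A = phi_1 / (1 - phi_2) = -0.45 / 0.885 = -0.508475,   B = c_1 / (1 - phi_2) = 0 / 0.885 = 0.
Insert (E2) into (E0): gamma(0) (1 - phi_2^2) = phi_1 (1 + phi_2) gamma(1) + c_0.
  phi_1 (1 + phi_2) = (-0.45)(1.115) = -0.50175,   1 - phi_2^2 = 0.986775.
Replace gamma(1) by A gamma(0) + B and collect gamma(0):
  gamma(0) [0.986775 - (-0.50175)(-0.508475)] = c_0 = 4
  gamma(0) * 0.731648 = 4
  gamma(0) = 4 / 0.731648 = 5.467111.
Therefore gamma(0) = 5.4671 (to 4 decimal places).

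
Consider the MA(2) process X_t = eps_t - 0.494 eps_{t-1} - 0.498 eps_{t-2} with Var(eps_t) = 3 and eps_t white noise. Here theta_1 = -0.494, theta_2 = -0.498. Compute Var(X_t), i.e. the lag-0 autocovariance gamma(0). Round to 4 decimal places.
\gamma(0) = 4.4761

For an MA(q) process X_t = eps_t + sum_i theta_i eps_{t-i} with
Var(eps_t) = sigma^2, the variance is
  gamma(0) = sigma^2 * (1 + sum_i theta_i^2).
  sum_i theta_i^2 = (-0.494)^2 + (-0.498)^2 = 0.244036 + 0.248004 = 0.49204.
  gamma(0) = 3 * (1 + 0.49204) = 3 * 1.49204 = 4.47612, which rounds to 4.4761.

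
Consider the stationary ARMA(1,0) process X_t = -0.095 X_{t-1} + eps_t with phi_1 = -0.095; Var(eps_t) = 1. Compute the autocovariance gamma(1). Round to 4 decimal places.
\gamma(1) = -0.0959

Multiply the model equation by X_{t-k} and take expectations. With theta_0 = psi_0 = 1 and psi_j the MA(infinity) weights, this gives
  gamma(k) - sum_i phi_i gamma(k-i) = c_k,
  c_k = sigma^2 * sum_{j=k..q} theta_j psi_{j-k}   (c_k = 0 for k > q),
using gamma(-m) = gamma(m).
Pure AR (q = 0): c_0 = sigma^2 = 1, c_k = 0 for k >= 1.
Equations for k = 0 and k = 1 (AR order 1):
  gamma(0) = phi_1 gamma(1) + c_0
  gamma(1) = phi_1 gamma(0) + c_1
Substituting the second into the first: gamma(0) (1 - phi_1^2) = c_0 + phi_1 c_1, so
  gamma(0) = c_0 / (1 - phi_1^2) = 1 / (1 - (-0.095)^2) = 1 / 0.990975 = 1.009107.
  gamma(1) = phi_1 gamma(0) = (-0.095)(1.009107) = -0.095865.
Therefore gamma(1) = -0.0959 (to 4 decimal places).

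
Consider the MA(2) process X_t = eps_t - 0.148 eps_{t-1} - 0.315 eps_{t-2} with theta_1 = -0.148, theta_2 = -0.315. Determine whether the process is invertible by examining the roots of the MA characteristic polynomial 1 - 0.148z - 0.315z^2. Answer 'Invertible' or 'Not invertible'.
\text{Invertible}

The MA(q) characteristic polynomial is P(z) = 1 - 0.148z - 0.315z^2.
Invertibility requires all roots to lie outside the unit circle, i.e. |z| > 1 for every root.
Set 1 + (-0.148) z + (-0.315) z^2 = 0, i.e. a z^2 + b z + c = 0 with a = -0.315, b = -0.148, c = 1.
Discriminant D = b^2 - 4ac = (-0.148)^2 - 4*(-0.315)*1 = 0.021904 - (-1.26) = 1.281904.
D >= 0, so the roots are real: z = (-b +/- sqrt(D)) / (2a) = (0.148 +/- 1.132212) / (-0.63).
  z_1 = (0.148 + 1.132212) / (-0.63) = -2.0321,   |z_1| = 2.0321.
  z_2 = (0.148 - 1.132212) / (-0.63) = 1.5622,   |z_2| = 1.5622.
Moduli of all roots: 2.0321, 1.5622.
All moduli strictly greater than 1? Yes.
Verdict: Invertible.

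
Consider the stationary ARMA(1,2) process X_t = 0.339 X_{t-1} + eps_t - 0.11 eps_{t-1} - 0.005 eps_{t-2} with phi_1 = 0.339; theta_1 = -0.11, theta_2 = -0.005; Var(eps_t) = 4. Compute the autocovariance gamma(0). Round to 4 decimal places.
\gamma(0) = 4.2336

Multiply the model equation by X_{t-k} and take expectations. With theta_0 = psi_0 = 1 and psi_j the MA(infinity) weights, this gives
  gamma(k) - sum_i phi_i gamma(k-i) = c_k,
  c_k = sigma^2 * sum_{j=k..q} theta_j psi_{j-k}   (c_k = 0 for k > q),
using gamma(-m) = gamma(m).
psi-weights needed (psi_j = theta_j + sum_i phi_i psi_{j-i}):
  psi_1 = theta_1 + phi_1 = -0.11 + (0.339) = 0.229
  psi_2 = theta_2 + phi_1 psi_1 = -0.005 + (0.339)(0.229) = 0.072631
Right-hand sides:
  c_0 = sigma^2 (1 + theta_1 psi_1 + theta_2 psi_2) = 4 * (1 + (-0.11)(0.229) + (-0.005)(0.072631)) = 4 * 0.974447 = 3.897787
  c_1 = sigma^2 (theta_1 + theta_2 psi_1) = 4 * (-0.11 + (-0.005)(0.229)) = -0.44458
  c_2 = sigma^2 theta_2 = 4 * (-0.005) = -0.02
Equations for k = 0 and k = 1 (AR order 1):
  gamma(0) = phi_1 gamma(1) + c_0
  gamma(1) = phi_1 gamma(0) + c_1
Substituting the second into the first: gamma(0) (1 - phi_1^2) = c_0 + phi_1 c_1, so
  gamma(0) = (c_0 + phi_1 c_1) / (1 - phi_1^2) = (3.897787 + (0.339)(-0.44458)) / (1 - (0.339)^2) = 3.747075 / 0.885079 = 4.233605.
Therefore gamma(0) = 4.2336 (to 4 decimal places).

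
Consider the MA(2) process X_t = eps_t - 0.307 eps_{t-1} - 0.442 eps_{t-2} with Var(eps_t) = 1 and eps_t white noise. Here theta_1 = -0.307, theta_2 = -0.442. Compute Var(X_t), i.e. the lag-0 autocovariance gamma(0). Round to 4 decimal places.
\gamma(0) = 1.2896

For an MA(q) process X_t = eps_t + sum_i theta_i eps_{t-i} with
Var(eps_t) = sigma^2, the variance is
  gamma(0) = sigma^2 * (1 + sum_i theta_i^2).
  sum_i theta_i^2 = (-0.307)^2 + (-0.442)^2 = 0.094249 + 0.195364 = 0.289613.
  gamma(0) = 1 * (1 + 0.289613) = 1 * 1.289613 = 1.289613, which rounds to 1.2896.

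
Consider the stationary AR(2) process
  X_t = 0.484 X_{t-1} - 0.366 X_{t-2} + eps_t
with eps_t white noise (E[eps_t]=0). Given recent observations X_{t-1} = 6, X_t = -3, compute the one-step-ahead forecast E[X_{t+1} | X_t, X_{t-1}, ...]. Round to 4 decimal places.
E[X_{t+1} \mid \mathcal F_t] = -3.6480

For an AR(p) model X_t = c + sum_i phi_i X_{t-i} + eps_t, the
one-step-ahead conditional mean is
  E[X_{t+1} | X_t, ...] = c + sum_i phi_i X_{t+1-i}.
Substitute known values:
  E[X_{t+1} | ...] = (0.484) * (-3) + (-0.366) * (6)
                   = -3.6480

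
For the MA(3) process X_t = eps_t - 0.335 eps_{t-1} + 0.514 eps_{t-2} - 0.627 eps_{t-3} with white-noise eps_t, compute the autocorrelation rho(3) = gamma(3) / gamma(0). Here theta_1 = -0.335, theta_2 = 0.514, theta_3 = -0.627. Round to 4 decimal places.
\rho(3) = -0.3543

For an MA(q) process with theta_0 = 1, the autocovariance is
  gamma(k) = sigma^2 * sum_{i=0..q-k} theta_i * theta_{i+k},
and rho(k) = gamma(k) / gamma(0). Sigma^2 cancels.
  numerator   = (1)*(-0.627) = -0.627.
  denominator = (1)^2 + (-0.335)^2 + (0.514)^2 + (-0.627)^2 = 1.76955.
  rho(3) = -0.627 / 1.76955 = -0.3543.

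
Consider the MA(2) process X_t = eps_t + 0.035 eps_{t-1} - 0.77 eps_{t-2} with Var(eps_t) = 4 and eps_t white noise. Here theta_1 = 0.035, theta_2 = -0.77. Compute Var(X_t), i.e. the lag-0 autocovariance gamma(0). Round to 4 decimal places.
\gamma(0) = 6.3765

For an MA(q) process X_t = eps_t + sum_i theta_i eps_{t-i} with
Var(eps_t) = sigma^2, the variance is
  gamma(0) = sigma^2 * (1 + sum_i theta_i^2).
  sum_i theta_i^2 = (0.035)^2 + (-0.77)^2 = 0.001225 + 0.5929 = 0.594125.
  gamma(0) = 4 * (1 + 0.594125) = 4 * 1.594125 = 6.3765.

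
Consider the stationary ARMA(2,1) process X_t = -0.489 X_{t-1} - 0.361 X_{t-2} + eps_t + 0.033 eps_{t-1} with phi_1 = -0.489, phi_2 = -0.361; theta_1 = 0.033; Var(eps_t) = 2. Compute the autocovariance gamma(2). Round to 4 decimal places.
\gamma(2) = -0.5020

Multiply the model equation by X_{t-k} and take expectations. With theta_0 = psi_0 = 1 and psi_j the MA(infinity) weights, this gives
  gamma(k) - sum_i phi_i gamma(k-i) = c_k,
  c_k = sigma^2 * sum_{j=k..q} theta_j psi_{j-k}   (c_k = 0 for k > q),
using gamma(-m) = gamma(m).
psi-weights needed (psi_j = theta_j + sum_i phi_i psi_{j-i}):
  psi_1 = theta_1 + phi_1 = 0.033 + (-0.489) = -0.456
Right-hand sides:
  c_0 = sigma^2 (1 + theta_1 psi_1) = 2 * (1 + (0.033)(-0.456)) = 2 * 0.984952 = 1.969904
  c_1 = sigma^2 theta_1 = 2 * (0.033) = 0.066
  c_2 = 0
Equations for k = 0, 1, 2 (AR order 2, c_2 = 0):
  (E0) gamma(0) = phi_1 gamma(1) + phi_2 gamma(2) + c_0
  (E1) gamma(1) = phi_1 gamma(0) + phi_2 gamma(1) + c_1
  (E2) gamma(2) = phi_1 gamma(1) + phi_2 gamma(0)
From (E1): gamma(1) = A gamma(0) + B with
  A = phi_1 / (1 - phi_2) = -0.489 / 1.361 = -0.359295,   B = c_1 / (1 - phi_2) = 0.066 / 1.361 = 0.048494.
Insert (E2) into (E0): gamma(0) (1 - phi_2^2) = phi_1 (1 + phi_2) gamma(1) + c_0.
  phi_1 (1 + phi_2) = (-0.489)(0.639) = -0.312471,   1 - phi_2^2 = 0.869679.
Replace gamma(1) by A gamma(0) + B and collect gamma(0):
  gamma(0) [0.869679 - (-0.312471)(-0.359295)] = (-0.312471)(0.048494) + 1.969904
  gamma(0) * 0.75741 = 1.954751
  gamma(0) = 1.954751 / 0.75741 = 2.580837.
  gamma(1) = A gamma(0) + B = (-0.359295)(2.580837) + (0.048494) = -0.878787.
  gamma(2) = phi_1 gamma(1) + phi_2 gamma(0) = (-0.489)(-0.878787) + (-0.361)(2.580837) = -0.501955.
Therefore gamma(2) = -0.5020 (to 4 decimal places).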